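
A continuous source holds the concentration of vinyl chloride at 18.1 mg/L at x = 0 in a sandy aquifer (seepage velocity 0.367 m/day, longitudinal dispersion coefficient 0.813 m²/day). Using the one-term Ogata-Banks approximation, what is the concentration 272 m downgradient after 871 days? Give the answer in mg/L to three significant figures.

For a continuous step input, C/C₀ ≈ ½·erfc((x−vt)/(2√(Dt))).
vt = 0.367 × 871 = 319.657 m and 2√(Dt) = 2√(0.813 × 871) = 53.22 m.
Argument (x−vt)/(2√(Dt)) = (272 − 319.657)/53.22 = -0.8955; ½·erfc(-0.8955) = 0.8973.
C = 18.1 × 0.8973 = 16.2 mg/L.

16.2 mg/L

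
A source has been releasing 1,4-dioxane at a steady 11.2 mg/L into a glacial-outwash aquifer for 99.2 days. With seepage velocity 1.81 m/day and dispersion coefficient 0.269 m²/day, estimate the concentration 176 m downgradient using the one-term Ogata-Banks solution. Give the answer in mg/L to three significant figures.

7.69 mg/L

For a continuous step input, C/C₀ ≈ ½·erfc((x−vt)/(2√(Dt))).
vt = 1.81 × 99.2 = 179.552 m and 2√(Dt) = 2√(0.269 × 99.2) = 10.33 m.
Argument (x−vt)/(2√(Dt)) = (176 − 179.552)/10.33 = -0.3439; ½·erfc(-0.3439) = 0.6866.
C = 11.2 × 0.6866 = 7.69 mg/L.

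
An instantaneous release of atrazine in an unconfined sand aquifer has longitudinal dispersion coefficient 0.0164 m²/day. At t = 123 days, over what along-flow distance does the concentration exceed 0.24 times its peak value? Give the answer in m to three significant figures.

6.79 m

The plume is Gaussian with σ = √(2Dt) = √(2 × 0.0164 × 123) = 2.009 m.
C/C_peak = exp(−Δx²/(2σ²)) = 0.24 ⇒ Δx = σ·√(−2 ln 0.24) = 2.009 × 1.689 = 3.393 m.
Width = 2Δx = 6.79 m.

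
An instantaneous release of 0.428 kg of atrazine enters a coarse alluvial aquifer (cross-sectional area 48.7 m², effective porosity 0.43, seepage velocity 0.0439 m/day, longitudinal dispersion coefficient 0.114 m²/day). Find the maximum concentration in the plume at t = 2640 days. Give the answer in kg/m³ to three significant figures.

The peak of an instantaneous 1D plume sits at x = vt; there the Gaussian factor is 1 and C_max = M/(n_e·A·√(4πDt)), where n_e·A is the pore area the mass is dissolved in.
√(4πDt) = √(4π × 0.114 × 2640) = 61.50 m, so C_max = 0.428/(0.43 × 48.7 × 61.50) = 0.000332 kg/m³.

0.000332 kg/m³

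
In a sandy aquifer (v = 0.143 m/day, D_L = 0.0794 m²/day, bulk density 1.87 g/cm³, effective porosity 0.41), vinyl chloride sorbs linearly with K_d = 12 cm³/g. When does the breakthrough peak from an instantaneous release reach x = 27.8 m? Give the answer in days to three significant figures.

10600 days

Retardation factor R = 1 + ρ_b·K_d/n = 1 + 1.87 × 12/0.41 = 55.73.
Sorption retards both mechanisms: v_R = v/R = 0.002566 m/day, D_R = D/R = 0.001425 m²/day.
Peak time from v_R²t² + 2D_R t − x² = 0: t = (√(D_R² + v_R²x²) − D_R)/v_R².
√(D_R² + v_R²x²) = √(0.001425² + 0.002566² × 27.8²) = 0.07135; v_R² = 6.584e-06.
t = (0.07135 − 0.001425)/6.584e-06 = 10600 days.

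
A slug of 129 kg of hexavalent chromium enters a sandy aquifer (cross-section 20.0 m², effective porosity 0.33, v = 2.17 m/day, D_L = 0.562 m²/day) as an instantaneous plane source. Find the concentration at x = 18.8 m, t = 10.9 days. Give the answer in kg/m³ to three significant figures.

0.852 kg/m³

For an instantaneous plane source, C(x,t) = M/(n_e·A·√(4πDt)) · exp(−(x−vt)²/(4Dt)), with n_e·A the pore (flow) area.
Plume center vt = 2.17 × 10.9 = 23.653 m, so the well at 18.8 m is 4.853 m upgradient of the peak.
√(4πDt) = 8.774 m, giving peak height M/(n_e·A·√(4πDt)) = 129/(0.33 × 20.0 × 8.774) = 2.228 kg/m³.
(x−vt)²/(4Dt) = (-4.853)²/(4 × 0.562 × 10.9) = 0.9612; exp(−0.9612) = 0.3824.
C = 2.228 × 0.3824 = 0.852 kg/m³.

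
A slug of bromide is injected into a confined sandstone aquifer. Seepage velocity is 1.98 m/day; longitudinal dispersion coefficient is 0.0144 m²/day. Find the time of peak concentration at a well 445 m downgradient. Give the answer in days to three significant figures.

225 days

For the 1D instantaneous-source solution, setting ∂C/∂t = 0 at fixed x gives v²t² + 2Dt − x² = 0, so t = (√(D² + v²x²) − D)/v².
√(D² + v²x²) = √(0.0144² + 1.98² × 445²) = 881.1; v² = 3.9204.
t = (881.1 − 0.0144)/3.9204 = 225 days (vs. the pure-advection estimate x/v = 225 d).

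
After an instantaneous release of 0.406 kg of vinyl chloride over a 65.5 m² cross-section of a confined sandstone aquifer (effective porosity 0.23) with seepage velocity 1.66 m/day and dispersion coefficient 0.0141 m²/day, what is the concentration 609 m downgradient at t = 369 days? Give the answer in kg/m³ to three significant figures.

0.00183 kg/m³

For an instantaneous plane source, C(x,t) = M/(n_e·A·√(4πDt)) · exp(−(x−vt)²/(4Dt)), with n_e·A the pore (flow) area.
Plume center vt = 1.66 × 369 = 612.54 m, so the well at 609 m is 3.54 m upgradient of the peak.
√(4πDt) = 8.086 m, giving peak height M/(n_e·A·√(4πDt)) = 0.406/(0.23 × 65.5 × 8.086) = 0.003333 kg/m³.
(x−vt)²/(4Dt) = (-3.54)²/(4 × 0.0141 × 369) = 0.6021; exp(−0.6021) = 0.5477.
C = 0.003333 × 0.5477 = 0.00183 kg/m³.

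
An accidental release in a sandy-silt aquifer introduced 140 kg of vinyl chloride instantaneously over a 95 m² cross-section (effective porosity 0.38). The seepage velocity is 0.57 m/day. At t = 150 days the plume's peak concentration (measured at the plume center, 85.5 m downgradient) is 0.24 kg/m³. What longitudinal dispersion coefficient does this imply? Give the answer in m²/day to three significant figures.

At the plume center C_max = M/(n_e·A·√(4πDt)), so D = M²/(4πt·(n_e·A·C_max)²).
n_e·A·C_max = 0.38 × 95 × 0.24 = 8.664 kg/m.
D = 140²/(4π × 150 × 8.664²) = 0.139 m²/day.

0.139 m²/day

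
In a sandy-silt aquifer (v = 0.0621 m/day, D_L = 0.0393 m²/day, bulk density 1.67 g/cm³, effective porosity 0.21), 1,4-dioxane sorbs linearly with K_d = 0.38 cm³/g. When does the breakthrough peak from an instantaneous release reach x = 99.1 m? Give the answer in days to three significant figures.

Retardation factor R = 1 + ρ_b·K_d/n = 1 + 1.67 × 0.38/0.21 = 4.022.
Sorption retards both mechanisms: v_R = v/R = 0.01544 m/day, D_R = D/R = 0.009771 m²/day.
Peak time from v_R²t² + 2D_R t − x² = 0: t = (√(D_R² + v_R²x²) − D_R)/v_R².
√(D_R² + v_R²x²) = √(0.009771² + 0.01544² × 99.1²) = 1.530; v_R² = 0.0002384.
t = (1.530 − 0.009771)/0.0002384 = 6380 days.

6380 days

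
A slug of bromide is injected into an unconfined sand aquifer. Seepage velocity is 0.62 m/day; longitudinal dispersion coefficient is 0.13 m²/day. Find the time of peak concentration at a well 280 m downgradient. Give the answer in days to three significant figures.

For the 1D instantaneous-source solution, setting ∂C/∂t = 0 at fixed x gives v²t² + 2Dt − x² = 0, so t = (√(D² + v²x²) − D)/v².
√(D² + v²x²) = √(0.13² + 0.62² × 280²) = 173.6; v² = 0.3844.
t = (173.6 − 0.13)/0.3844 = 451 days (vs. the pure-advection estimate x/v = 452 d).

451 days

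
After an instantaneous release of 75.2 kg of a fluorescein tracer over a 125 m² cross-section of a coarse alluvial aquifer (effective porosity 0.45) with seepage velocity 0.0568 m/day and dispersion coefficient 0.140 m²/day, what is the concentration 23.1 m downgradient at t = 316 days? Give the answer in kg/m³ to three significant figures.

For an instantaneous plane source, C(x,t) = M/(n_e·A·√(4πDt)) · exp(−(x−vt)²/(4Dt)), with n_e·A the pore (flow) area.
Plume center vt = 0.0568 × 316 = 17.9488 m, so the well at 23.1 m is 5.1512 m downgradient of the peak.
√(4πDt) = 23.58 m, giving peak height M/(n_e·A·√(4πDt)) = 75.2/(0.45 × 125 × 23.58) = 0.05670 kg/m³.
(x−vt)²/(4Dt) = (5.1512)²/(4 × 0.140 × 316) = 0.1499; exp(−0.1499) = 0.8608.
C = 0.05670 × 0.8608 = 0.0488 kg/m³.

0.0488 kg/m³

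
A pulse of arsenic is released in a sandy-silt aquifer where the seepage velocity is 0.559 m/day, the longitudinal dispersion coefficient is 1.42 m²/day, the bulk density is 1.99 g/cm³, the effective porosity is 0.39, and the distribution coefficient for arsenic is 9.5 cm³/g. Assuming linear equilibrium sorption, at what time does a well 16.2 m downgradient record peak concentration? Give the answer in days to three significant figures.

Retardation factor R = 1 + ρ_b·K_d/n = 1 + 1.99 × 9.5/0.39 = 49.47.
Sorption retards both mechanisms: v_R = v/R = 0.01130 m/day, D_R = D/R = 0.02870 m²/day.
Peak time from v_R²t² + 2D_R t − x² = 0: t = (√(D_R² + v_R²x²) − D_R)/v_R².
√(D_R² + v_R²x²) = √(0.02870² + 0.01130² × 16.2²) = 0.1853; v_R² = 0.0001277.
t = (0.1853 − 0.02870)/0.0001277 = 1230 days.

1230 days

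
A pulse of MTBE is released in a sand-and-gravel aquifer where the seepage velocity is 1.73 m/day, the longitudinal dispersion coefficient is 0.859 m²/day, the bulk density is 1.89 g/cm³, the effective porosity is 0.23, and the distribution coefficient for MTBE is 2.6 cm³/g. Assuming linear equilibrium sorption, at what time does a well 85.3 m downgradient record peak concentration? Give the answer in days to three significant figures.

1100 days

Retardation factor R = 1 + ρ_b·K_d/n = 1 + 1.89 × 2.6/0.23 = 22.37.
Sorption retards both mechanisms: v_R = v/R = 0.07734 m/day, D_R = D/R = 0.03840 m²/day.
Peak time from v_R²t² + 2D_R t − x² = 0: t = (√(D_R² + v_R²x²) − D_R)/v_R².
√(D_R² + v_R²x²) = √(0.03840² + 0.07734² × 85.3²) = 6.597; v_R² = 0.005981.
t = (6.597 − 0.03840)/0.005981 = 1100 days.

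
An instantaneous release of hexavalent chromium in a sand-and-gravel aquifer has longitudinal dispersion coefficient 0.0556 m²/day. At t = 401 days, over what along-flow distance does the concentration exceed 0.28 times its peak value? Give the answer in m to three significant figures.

21.3 m

The plume is Gaussian with σ = √(2Dt) = √(2 × 0.0556 × 401) = 6.678 m.
C/C_peak = exp(−Δx²/(2σ²)) = 0.28 ⇒ Δx = σ·√(−2 ln 0.28) = 6.678 × 1.596 = 10.66 m.
Width = 2Δx = 21.3 m.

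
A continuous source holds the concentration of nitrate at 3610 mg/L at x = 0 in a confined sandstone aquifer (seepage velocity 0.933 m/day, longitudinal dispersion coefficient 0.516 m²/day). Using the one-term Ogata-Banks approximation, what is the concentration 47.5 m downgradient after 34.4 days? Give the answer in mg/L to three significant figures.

For a continuous step input, C/C₀ ≈ ½·erfc((x−vt)/(2√(Dt))).
vt = 0.933 × 34.4 = 32.0952 m and 2√(Dt) = 2√(0.516 × 34.4) = 8.426 m.
Argument (x−vt)/(2√(Dt)) = (47.5 − 32.0952)/8.426 = 1.828; ½·erfc(1.828) = 0.004866.
C = 3610 × 0.004866 = 17.6 mg/L.

17.6 mg/L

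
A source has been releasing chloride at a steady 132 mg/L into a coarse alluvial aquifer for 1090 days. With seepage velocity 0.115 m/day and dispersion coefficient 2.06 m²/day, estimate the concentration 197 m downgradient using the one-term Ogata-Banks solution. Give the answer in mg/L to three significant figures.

18.8 mg/L

For a continuous step input, C/C₀ ≈ ½·erfc((x−vt)/(2√(Dt))).
vt = 0.115 × 1090 = 125.35 m and 2√(Dt) = 2√(2.06 × 1090) = 94.77 m.
Argument (x−vt)/(2√(Dt)) = (197 − 125.35)/94.77 = 0.7560; ½·erfc(0.7560) = 0.1425.
C = 132 × 0.1425 = 18.8 mg/L.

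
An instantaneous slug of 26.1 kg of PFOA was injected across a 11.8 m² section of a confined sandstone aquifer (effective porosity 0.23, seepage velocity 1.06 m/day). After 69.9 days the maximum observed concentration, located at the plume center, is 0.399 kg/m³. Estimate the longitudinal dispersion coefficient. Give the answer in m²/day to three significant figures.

At the plume center C_max = M/(n_e·A·√(4πDt)), so D = M²/(4πt·(n_e·A·C_max)²).
n_e·A·C_max = 0.23 × 11.8 × 0.399 = 1.083 kg/m.
D = 26.1²/(4π × 69.9 × 1.083²) = 0.661 m²/day.

0.661 m²/day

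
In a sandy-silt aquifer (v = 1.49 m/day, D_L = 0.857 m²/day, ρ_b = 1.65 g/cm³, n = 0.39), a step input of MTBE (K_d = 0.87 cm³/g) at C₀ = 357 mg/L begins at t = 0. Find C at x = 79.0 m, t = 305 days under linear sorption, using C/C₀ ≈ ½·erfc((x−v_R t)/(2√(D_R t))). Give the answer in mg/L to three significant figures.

341 mg/L

Retardation factor R = 1 + ρ_b·K_d/n = 1 + 1.65 × 0.87/0.39 = 4.681.
Sorption retards both mechanisms: v_R = v/R = 0.3183 m/day, D_R = D/R = 0.1831 m²/day.
v_R·t = 0.3183 × 305 = 97.0815 m; 2√(D_R t) = 14.95 m; argument = (79.0 − 97.0815)/14.95 = -1.209.
C = C₀ × ½·erfc(-1.209) = 357 × 0.9563 = 341 mg/L.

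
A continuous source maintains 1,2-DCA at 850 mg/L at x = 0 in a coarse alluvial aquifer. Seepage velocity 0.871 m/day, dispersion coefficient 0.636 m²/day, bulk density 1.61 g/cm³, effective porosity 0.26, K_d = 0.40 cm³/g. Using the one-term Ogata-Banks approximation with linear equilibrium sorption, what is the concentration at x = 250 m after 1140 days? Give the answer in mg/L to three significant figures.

815 mg/L

Retardation factor R = 1 + ρ_b·K_d/n = 1 + 1.61 × 0.40/0.26 = 3.477.
Sorption retards both mechanisms: v_R = v/R = 0.2505 m/day, D_R = D/R = 0.1829 m²/day.
v_R·t = 0.2505 × 1140 = 285.57 m; 2√(D_R t) = 28.88 m; argument = (250 − 285.57)/28.88 = -1.232.
C = C₀ × ½·erfc(-1.232) = 850 × 0.9593 = 815 mg/L.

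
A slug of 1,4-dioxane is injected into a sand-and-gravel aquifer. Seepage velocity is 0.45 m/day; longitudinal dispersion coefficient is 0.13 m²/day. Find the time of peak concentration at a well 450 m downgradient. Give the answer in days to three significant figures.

999 days

For the 1D instantaneous-source solution, setting ∂C/∂t = 0 at fixed x gives v²t² + 2Dt − x² = 0, so t = (√(D² + v²x²) − D)/v².
√(D² + v²x²) = √(0.13² + 0.45² × 450²) = 202.5; v² = 0.2025.
t = (202.5 − 0.13)/0.2025 = 999 days (vs. the pure-advection estimate x/v = 1000 d).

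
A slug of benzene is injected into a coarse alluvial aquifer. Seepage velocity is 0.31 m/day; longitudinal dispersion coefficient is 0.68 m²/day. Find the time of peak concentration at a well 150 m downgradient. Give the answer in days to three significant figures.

For the 1D instantaneous-source solution, setting ∂C/∂t = 0 at fixed x gives v²t² + 2Dt − x² = 0, so t = (√(D² + v²x²) − D)/v².
√(D² + v²x²) = √(0.68² + 0.31² × 150²) = 46.50; v² = 0.0961.
t = (46.50 − 0.68)/0.0961 = 477 days (vs. the pure-advection estimate x/v = 484 d).

477 days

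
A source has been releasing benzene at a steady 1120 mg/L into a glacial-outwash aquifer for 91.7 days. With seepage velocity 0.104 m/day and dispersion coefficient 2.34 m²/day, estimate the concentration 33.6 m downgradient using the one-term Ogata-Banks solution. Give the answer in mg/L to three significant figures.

137 mg/L

For a continuous step input, C/C₀ ≈ ½·erfc((x−vt)/(2√(Dt))).
vt = 0.104 × 91.7 = 9.5368 m and 2√(Dt) = 2√(2.34 × 91.7) = 29.30 m.
Argument (x−vt)/(2√(Dt)) = (33.6 − 9.5368)/29.30 = 0.8213; ½·erfc(0.8213) = 0.1227.
C = 1120 × 0.1227 = 137 mg/L.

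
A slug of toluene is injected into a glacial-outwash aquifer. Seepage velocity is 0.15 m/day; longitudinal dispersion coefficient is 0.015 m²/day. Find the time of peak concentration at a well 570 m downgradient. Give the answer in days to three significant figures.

3800 days

For the 1D instantaneous-source solution, setting ∂C/∂t = 0 at fixed x gives v²t² + 2Dt − x² = 0, so t = (√(D² + v²x²) − D)/v².
√(D² + v²x²) = √(0.015² + 0.15² × 570²) = 85.50; v² = 0.0225.
t = (85.50 − 0.015)/0.0225 = 3800 days (vs. the pure-advection estimate x/v = 3800 d).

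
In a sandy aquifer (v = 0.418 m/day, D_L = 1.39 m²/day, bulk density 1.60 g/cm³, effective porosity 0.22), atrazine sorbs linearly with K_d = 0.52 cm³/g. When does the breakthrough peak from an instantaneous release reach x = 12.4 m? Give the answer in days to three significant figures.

109 days

Retardation factor R = 1 + ρ_b·K_d/n = 1 + 1.60 × 0.52/0.22 = 4.782.
Sorption retards both mechanisms: v_R = v/R = 0.08741 m/day, D_R = D/R = 0.2907 m²/day.
Peak time from v_R²t² + 2D_R t − x² = 0: t = (√(D_R² + v_R²x²) − D_R)/v_R².
√(D_R² + v_R²x²) = √(0.2907² + 0.08741² × 12.4²) = 1.122; v_R² = 0.007641.
t = (1.122 − 0.2907)/0.007641 = 109 days.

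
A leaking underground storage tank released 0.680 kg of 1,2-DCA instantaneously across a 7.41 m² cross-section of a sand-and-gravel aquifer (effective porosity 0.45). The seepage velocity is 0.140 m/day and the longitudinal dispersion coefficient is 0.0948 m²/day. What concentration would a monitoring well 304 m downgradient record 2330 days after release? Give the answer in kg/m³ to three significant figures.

For an instantaneous plane source, C(x,t) = M/(n_e·A·√(4πDt)) · exp(−(x−vt)²/(4Dt)), with n_e·A the pore (flow) area.
Plume center vt = 0.140 × 2330 = 326.2 m, so the well at 304 m is 22.2 m upgradient of the peak.
√(4πDt) = 52.69 m, giving peak height M/(n_e·A·√(4πDt)) = 0.680/(0.45 × 7.41 × 52.69) = 0.003870 kg/m³.
(x−vt)²/(4Dt) = (-22.2)²/(4 × 0.0948 × 2330) = 0.5578; exp(−0.5578) = 0.5725.
C = 0.003870 × 0.5725 = 0.00222 kg/m³.

0.00222 kg/m³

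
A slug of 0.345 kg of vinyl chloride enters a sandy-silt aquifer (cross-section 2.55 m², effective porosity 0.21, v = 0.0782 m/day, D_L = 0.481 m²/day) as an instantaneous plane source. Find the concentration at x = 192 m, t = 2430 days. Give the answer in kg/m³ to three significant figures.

0.00531 kg/m³

For an instantaneous plane source, C(x,t) = M/(n_e·A·√(4πDt)) · exp(−(x−vt)²/(4Dt)), with n_e·A the pore (flow) area.
Plume center vt = 0.0782 × 2430 = 190.026 m, so the well at 192 m is 1.974 m downgradient of the peak.
√(4πDt) = 121.2 m, giving peak height M/(n_e·A·√(4πDt)) = 0.345/(0.21 × 2.55 × 121.2) = 0.005316 kg/m³.
(x−vt)²/(4Dt) = (1.974)²/(4 × 0.481 × 2430) = 0.0008335; exp(−0.0008335) = 0.9992.
C = 0.005316 × 0.9992 = 0.00531 kg/m³.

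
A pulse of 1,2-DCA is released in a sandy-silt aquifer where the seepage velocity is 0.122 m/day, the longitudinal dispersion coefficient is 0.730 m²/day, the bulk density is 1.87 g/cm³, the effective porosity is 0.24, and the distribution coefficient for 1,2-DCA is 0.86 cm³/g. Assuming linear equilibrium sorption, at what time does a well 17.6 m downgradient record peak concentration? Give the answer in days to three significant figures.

796 days

Retardation factor R = 1 + ρ_b·K_d/n = 1 + 1.87 × 0.86/0.24 = 7.701.
Sorption retards both mechanisms: v_R = v/R = 0.01584 m/day, D_R = D/R = 0.09479 m²/day.
Peak time from v_R²t² + 2D_R t − x² = 0: t = (√(D_R² + v_R²x²) − D_R)/v_R².
√(D_R² + v_R²x²) = √(0.09479² + 0.01584² × 17.6²) = 0.2945; v_R² = 0.0002509.
t = (0.2945 − 0.09479)/0.0002509 = 796 days.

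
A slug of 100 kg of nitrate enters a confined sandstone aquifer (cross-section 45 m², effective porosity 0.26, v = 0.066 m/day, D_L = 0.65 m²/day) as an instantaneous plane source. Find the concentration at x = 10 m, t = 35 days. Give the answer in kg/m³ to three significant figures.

0.264 kg/m³

For an instantaneous plane source, C(x,t) = M/(n_e·A·√(4πDt)) · exp(−(x−vt)²/(4Dt)), with n_e·A the pore (flow) area.
Plume center vt = 0.066 × 35 = 2.31 m, so the well at 10 m is 7.69 m downgradient of the peak.
√(4πDt) = 16.91 m, giving peak height M/(n_e·A·√(4πDt)) = 100/(0.26 × 45 × 16.91) = 0.5054 kg/m³.
(x−vt)²/(4Dt) = (7.69)²/(4 × 0.65 × 35) = 0.6498; exp(−0.6498) = 0.5222.
C = 0.5054 × 0.5222 = 0.264 kg/m³.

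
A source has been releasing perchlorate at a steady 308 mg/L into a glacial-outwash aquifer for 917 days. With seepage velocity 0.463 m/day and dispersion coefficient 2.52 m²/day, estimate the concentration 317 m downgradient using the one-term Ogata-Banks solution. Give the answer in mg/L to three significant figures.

291 mg/L

For a continuous step input, C/C₀ ≈ ½·erfc((x−vt)/(2√(Dt))).
vt = 0.463 × 917 = 424.571 m and 2√(Dt) = 2√(2.52 × 917) = 96.14 m.
Argument (x−vt)/(2√(Dt)) = (317 − 424.571)/96.14 = -1.119; ½·erfc(-1.119) = 0.9432.
C = 308 × 0.9432 = 291 mg/L.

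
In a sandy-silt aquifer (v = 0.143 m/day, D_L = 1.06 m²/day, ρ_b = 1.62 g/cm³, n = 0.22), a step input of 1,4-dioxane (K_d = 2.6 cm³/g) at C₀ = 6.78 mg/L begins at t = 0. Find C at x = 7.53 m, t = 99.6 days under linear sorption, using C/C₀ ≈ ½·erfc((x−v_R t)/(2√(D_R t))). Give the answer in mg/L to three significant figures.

0.119 mg/L

Retardation factor R = 1 + ρ_b·K_d/n = 1 + 1.62 × 2.6/0.22 = 20.15.
Sorption retards both mechanisms: v_R = v/R = 0.007097 m/day, D_R = D/R = 0.05261 m²/day.
v_R·t = 0.007097 × 99.6 = 0.7068612 m; 2√(D_R t) = 4.578 m; argument = (7.53 − 0.7068612)/4.578 = 1.490.
C = C₀ × ½·erfc(1.490) = 6.78 × 0.01755 = 0.119 mg/L.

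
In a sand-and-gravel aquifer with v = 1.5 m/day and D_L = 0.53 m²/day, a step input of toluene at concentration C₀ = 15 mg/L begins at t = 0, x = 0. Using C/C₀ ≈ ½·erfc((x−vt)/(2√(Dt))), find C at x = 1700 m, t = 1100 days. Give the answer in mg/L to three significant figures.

1.07 mg/L

For a continuous step input, C/C₀ ≈ ½·erfc((x−vt)/(2√(Dt))).
vt = 1.5 × 1100 = 1650 m and 2√(Dt) = 2√(0.53 × 1100) = 48.29 m.
Argument (x−vt)/(2√(Dt)) = (1700 − 1650)/48.29 = 1.035; ½·erfc(1.035) = 0.07164.
C = 15 × 0.07164 = 1.07 mg/L.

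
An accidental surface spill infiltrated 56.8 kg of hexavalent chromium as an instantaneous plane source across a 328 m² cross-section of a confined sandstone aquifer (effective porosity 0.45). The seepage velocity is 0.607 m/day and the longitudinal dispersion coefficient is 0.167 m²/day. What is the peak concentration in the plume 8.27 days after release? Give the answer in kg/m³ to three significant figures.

The peak of an instantaneous 1D plume sits at x = vt; there the Gaussian factor is 1 and C_max = M/(n_e·A·√(4πDt)), where n_e·A is the pore area the mass is dissolved in.
√(4πDt) = √(4π × 0.167 × 8.27) = 4.166 m, so C_max = 56.8/(0.45 × 328 × 4.166) = 0.0924 kg/m³.

0.0924 kg/m³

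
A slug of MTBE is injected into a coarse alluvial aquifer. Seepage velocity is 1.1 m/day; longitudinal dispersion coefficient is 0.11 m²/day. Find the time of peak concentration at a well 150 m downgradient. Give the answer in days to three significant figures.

For the 1D instantaneous-source solution, setting ∂C/∂t = 0 at fixed x gives v²t² + 2Dt − x² = 0, so t = (√(D² + v²x²) − D)/v².
√(D² + v²x²) = √(0.11² + 1.1² × 150²) = 165.0; v² = 1.21.
t = (165.0 − 0.11)/1.21 = 136 days (vs. the pure-advection estimate x/v = 136 d).

136 days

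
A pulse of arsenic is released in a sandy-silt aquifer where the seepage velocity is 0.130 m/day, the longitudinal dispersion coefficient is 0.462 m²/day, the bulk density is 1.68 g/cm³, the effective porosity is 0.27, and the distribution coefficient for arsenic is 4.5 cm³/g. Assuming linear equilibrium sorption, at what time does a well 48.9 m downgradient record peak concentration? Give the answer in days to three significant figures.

10100 days

Retardation factor R = 1 + ρ_b·K_d/n = 1 + 1.68 × 4.5/0.27 = 29.00.
Sorption retards both mechanisms: v_R = v/R = 0.004483 m/day, D_R = D/R = 0.01593 m²/day.
Peak time from v_R²t² + 2D_R t − x² = 0: t = (√(D_R² + v_R²x²) − D_R)/v_R².
√(D_R² + v_R²x²) = √(0.01593² + 0.004483² × 48.9²) = 0.2198; v_R² = 2.010e-05.
t = (0.2198 − 0.01593)/2.010e-05 = 10100 days.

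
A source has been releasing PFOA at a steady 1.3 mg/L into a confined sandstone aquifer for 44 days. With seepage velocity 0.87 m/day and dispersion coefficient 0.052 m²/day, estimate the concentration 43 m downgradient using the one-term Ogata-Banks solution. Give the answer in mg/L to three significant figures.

For a continuous step input, C/C₀ ≈ ½·erfc((x−vt)/(2√(Dt))).
vt = 0.87 × 44 = 38.28 m and 2√(Dt) = 2√(0.052 × 44) = 3.025 m.
Argument (x−vt)/(2√(Dt)) = (43 − 38.28)/3.025 = 1.560; ½·erfc(1.560) = 0.01369.
C = 1.3 × 0.01369 = 0.0178 mg/L.

0.0178 mg/L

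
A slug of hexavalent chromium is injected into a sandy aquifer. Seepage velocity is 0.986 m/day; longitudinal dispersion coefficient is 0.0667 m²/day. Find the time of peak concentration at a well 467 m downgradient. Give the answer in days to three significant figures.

For the 1D instantaneous-source solution, setting ∂C/∂t = 0 at fixed x gives v²t² + 2Dt − x² = 0, so t = (√(D² + v²x²) − D)/v².
√(D² + v²x²) = √(0.0667² + 0.986² × 467²) = 460.5; v² = 0.972196.
t = (460.5 − 0.0667)/0.972196 = 474 days (vs. the pure-advection estimate x/v = 474 d).

474 days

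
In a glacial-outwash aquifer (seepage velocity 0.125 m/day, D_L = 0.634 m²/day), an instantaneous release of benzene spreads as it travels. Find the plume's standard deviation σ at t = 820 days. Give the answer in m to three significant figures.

32.2 m

Dispersive spreading gives a Gaussian with σ² = 2Dt; advection only shifts the center.
σ = √(2 × 0.634 × 820) = 32.2 m.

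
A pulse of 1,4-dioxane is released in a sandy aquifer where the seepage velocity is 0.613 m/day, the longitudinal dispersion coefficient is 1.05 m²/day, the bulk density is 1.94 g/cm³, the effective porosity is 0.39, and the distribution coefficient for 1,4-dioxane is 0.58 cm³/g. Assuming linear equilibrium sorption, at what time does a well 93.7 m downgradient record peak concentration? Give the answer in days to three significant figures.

Retardation factor R = 1 + ρ_b·K_d/n = 1 + 1.94 × 0.58/0.39 = 3.885.
Sorption retards both mechanisms: v_R = v/R = 0.1578 m/day, D_R = D/R = 0.2703 m²/day.
Peak time from v_R²t² + 2D_R t − x² = 0: t = (√(D_R² + v_R²x²) − D_R)/v_R².
√(D_R² + v_R²x²) = √(0.2703² + 0.1578² × 93.7²) = 14.79; v_R² = 0.02490.
t = (14.79 − 0.2703)/0.02490 = 583 days.

583 days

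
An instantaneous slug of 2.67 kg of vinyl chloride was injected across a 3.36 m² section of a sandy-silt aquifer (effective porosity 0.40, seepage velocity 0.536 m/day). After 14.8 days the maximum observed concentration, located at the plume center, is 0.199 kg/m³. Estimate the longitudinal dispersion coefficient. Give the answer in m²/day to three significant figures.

At the plume center C_max = M/(n_e·A·√(4πDt)), so D = M²/(4πt·(n_e·A·C_max)²).
n_e·A·C_max = 0.40 × 3.36 × 0.199 = 0.2675 kg/m.
D = 2.67²/(4π × 14.8 × 0.2675²) = 0.536 m²/day.

0.536 m²/day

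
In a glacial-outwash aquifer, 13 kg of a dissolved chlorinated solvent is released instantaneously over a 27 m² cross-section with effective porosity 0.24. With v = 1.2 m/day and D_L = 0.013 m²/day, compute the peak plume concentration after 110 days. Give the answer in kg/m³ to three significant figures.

0.473 kg/m³

The peak of an instantaneous 1D plume sits at x = vt; there the Gaussian factor is 1 and C_max = M/(n_e·A·√(4πDt)), where n_e·A is the pore area the mass is dissolved in.
√(4πDt) = √(4π × 0.013 × 110) = 4.239 m, so C_max = 13/(0.24 × 27 × 4.239) = 0.473 kg/m³.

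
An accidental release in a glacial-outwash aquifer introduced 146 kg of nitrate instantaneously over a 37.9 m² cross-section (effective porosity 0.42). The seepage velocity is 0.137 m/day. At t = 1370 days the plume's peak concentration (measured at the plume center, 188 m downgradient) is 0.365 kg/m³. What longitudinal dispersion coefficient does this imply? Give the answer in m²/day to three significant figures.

At the plume center C_max = M/(n_e·A·√(4πDt)), so D = M²/(4πt·(n_e·A·C_max)²).
n_e·A·C_max = 0.42 × 37.9 × 0.365 = 5.810 kg/m.
D = 146²/(4π × 1370 × 5.810²) = 0.0367 m²/day.

0.0367 m²/day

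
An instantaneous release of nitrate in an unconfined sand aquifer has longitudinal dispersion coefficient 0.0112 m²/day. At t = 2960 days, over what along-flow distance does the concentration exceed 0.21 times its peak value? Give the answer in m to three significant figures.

The plume is Gaussian with σ = √(2Dt) = √(2 × 0.0112 × 2960) = 8.143 m.
C/C_peak = exp(−Δx²/(2σ²)) = 0.21 ⇒ Δx = σ·√(−2 ln 0.21) = 8.143 × 1.767 = 14.39 m.
Width = 2Δx = 28.8 m.

28.8 m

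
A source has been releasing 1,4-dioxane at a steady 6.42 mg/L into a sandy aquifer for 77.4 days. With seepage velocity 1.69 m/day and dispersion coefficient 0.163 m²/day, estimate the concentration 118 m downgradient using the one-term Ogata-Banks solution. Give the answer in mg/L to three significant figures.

For a continuous step input, C/C₀ ≈ ½·erfc((x−vt)/(2√(Dt))).
vt = 1.69 × 77.4 = 130.806 m and 2√(Dt) = 2√(0.163 × 77.4) = 7.104 m.
Argument (x−vt)/(2√(Dt)) = (118 − 130.806)/7.104 = -1.803; ½·erfc(-1.803) = 0.9946.
C = 6.42 × 0.9946 = 6.39 mg/L.

6.39 mg/L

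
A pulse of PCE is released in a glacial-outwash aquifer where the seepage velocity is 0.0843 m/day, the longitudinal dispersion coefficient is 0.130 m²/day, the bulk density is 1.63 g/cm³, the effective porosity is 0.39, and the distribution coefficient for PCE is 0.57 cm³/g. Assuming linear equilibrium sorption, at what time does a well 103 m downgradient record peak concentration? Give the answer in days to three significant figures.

Retardation factor R = 1 + ρ_b·K_d/n = 1 + 1.63 × 0.57/0.39 = 3.382.
Sorption retards both mechanisms: v_R = v/R = 0.02493 m/day, D_R = D/R = 0.03844 m²/day.
Peak time from v_R²t² + 2D_R t − x² = 0: t = (√(D_R² + v_R²x²) − D_R)/v_R².
√(D_R² + v_R²x²) = √(0.03844² + 0.02493² × 103²) = 2.568; v_R² = 0.0006215.
t = (2.568 − 0.03844)/0.0006215 = 4070 days.

4070 days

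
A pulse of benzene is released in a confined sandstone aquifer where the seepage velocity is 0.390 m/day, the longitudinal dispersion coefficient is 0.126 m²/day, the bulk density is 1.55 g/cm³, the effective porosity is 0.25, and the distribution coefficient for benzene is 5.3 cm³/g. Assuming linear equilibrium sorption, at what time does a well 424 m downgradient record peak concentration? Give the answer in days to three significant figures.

Retardation factor R = 1 + ρ_b·K_d/n = 1 + 1.55 × 5.3/0.25 = 33.86.
Sorption retards both mechanisms: v_R = v/R = 0.01152 m/day, D_R = D/R = 0.003721 m²/day.
Peak time from v_R²t² + 2D_R t − x² = 0: t = (√(D_R² + v_R²x²) − D_R)/v_R².
√(D_R² + v_R²x²) = √(0.003721² + 0.01152² × 424²) = 4.884; v_R² = 0.0001327.
t = (4.884 − 0.003721)/0.0001327 = 36800 days.

36800 days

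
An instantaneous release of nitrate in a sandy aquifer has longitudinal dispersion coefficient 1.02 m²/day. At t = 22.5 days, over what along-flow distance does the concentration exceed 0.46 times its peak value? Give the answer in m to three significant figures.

16.9 m

The plume is Gaussian with σ = √(2Dt) = √(2 × 1.02 × 22.5) = 6.775 m.
C/C_peak = exp(−Δx²/(2σ²)) = 0.46 ⇒ Δx = σ·√(−2 ln 0.46) = 6.775 × 1.246 = 8.442 m.
Width = 2Δx = 16.9 m.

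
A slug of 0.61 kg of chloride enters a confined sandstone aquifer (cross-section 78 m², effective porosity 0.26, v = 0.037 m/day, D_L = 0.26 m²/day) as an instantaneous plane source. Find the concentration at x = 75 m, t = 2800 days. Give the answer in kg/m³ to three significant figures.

0.000237 kg/m³

For an instantaneous plane source, C(x,t) = M/(n_e·A·√(4πDt)) · exp(−(x−vt)²/(4Dt)), with n_e·A the pore (flow) area.
Plume center vt = 0.037 × 2800 = 103.6 m, so the well at 75 m is 28.6 m upgradient of the peak.
√(4πDt) = 95.65 m, giving peak height M/(n_e·A·√(4πDt)) = 0.61/(0.26 × 78 × 95.65) = 0.0003145 kg/m³.
(x−vt)²/(4Dt) = (-28.6)²/(4 × 0.26 × 2800) = 0.2809; exp(−0.2809) = 0.7551.
C = 0.0003145 × 0.7551 = 0.000237 kg/m³.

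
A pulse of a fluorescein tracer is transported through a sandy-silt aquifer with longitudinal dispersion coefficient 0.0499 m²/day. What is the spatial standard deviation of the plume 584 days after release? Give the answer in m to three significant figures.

7.63 m

Dispersive spreading gives a Gaussian with σ² = 2Dt; advection only shifts the center.
σ = √(2 × 0.0499 × 584) = 7.63 m.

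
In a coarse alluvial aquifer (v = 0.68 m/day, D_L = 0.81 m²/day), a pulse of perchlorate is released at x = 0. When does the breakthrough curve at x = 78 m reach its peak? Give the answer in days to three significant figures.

For the 1D instantaneous-source solution, setting ∂C/∂t = 0 at fixed x gives v²t² + 2Dt − x² = 0, so t = (√(D² + v²x²) − D)/v².
√(D² + v²x²) = √(0.81² + 0.68² × 78²) = 53.05; v² = 0.4624.
t = (53.05 − 0.81)/0.4624 = 113 days (vs. the pure-advection estimate x/v = 115 d).

113 days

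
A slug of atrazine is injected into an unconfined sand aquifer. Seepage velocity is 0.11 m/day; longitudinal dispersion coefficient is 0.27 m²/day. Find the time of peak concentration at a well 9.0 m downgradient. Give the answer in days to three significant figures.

For the 1D instantaneous-source solution, setting ∂C/∂t = 0 at fixed x gives v²t² + 2Dt − x² = 0, so t = (√(D² + v²x²) − D)/v².
√(D² + v²x²) = √(0.27² + 0.11² × 9.0²) = 1.026; v² = 0.0121.
t = (1.026 − 0.27)/0.0121 = 62.5 days (vs. the pure-advection estimate x/v = 81.8 d).

62.5 days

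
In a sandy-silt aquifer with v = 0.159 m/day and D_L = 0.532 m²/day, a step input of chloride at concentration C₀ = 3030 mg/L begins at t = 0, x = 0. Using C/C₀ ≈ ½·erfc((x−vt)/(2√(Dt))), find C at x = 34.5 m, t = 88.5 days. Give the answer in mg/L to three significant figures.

53.4 mg/L

For a continuous step input, C/C₀ ≈ ½·erfc((x−vt)/(2√(Dt))).
vt = 0.159 × 88.5 = 14.0715 m and 2√(Dt) = 2√(0.532 × 88.5) = 13.72 m.
Argument (x−vt)/(2√(Dt)) = (34.5 − 14.0715)/13.72 = 1.489; ½·erfc(1.489) = 0.01761.
C = 3030 × 0.01761 = 53.4 mg/L.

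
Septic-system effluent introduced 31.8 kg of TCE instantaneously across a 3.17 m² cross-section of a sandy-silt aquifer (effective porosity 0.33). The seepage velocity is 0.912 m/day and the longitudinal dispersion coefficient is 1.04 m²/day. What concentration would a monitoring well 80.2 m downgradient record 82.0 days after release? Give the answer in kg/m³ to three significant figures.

0.852 kg/m³

For an instantaneous plane source, C(x,t) = M/(n_e·A·√(4πDt)) · exp(−(x−vt)²/(4Dt)), with n_e·A the pore (flow) area.
Plume center vt = 0.912 × 82.0 = 74.784 m, so the well at 80.2 m is 5.416 m downgradient of the peak.
√(4πDt) = 32.74 m, giving peak height M/(n_e·A·√(4πDt)) = 31.8/(0.33 × 3.17 × 32.74) = 0.9285 kg/m³.
(x−vt)²/(4Dt) = (5.416)²/(4 × 1.04 × 82.0) = 0.08599; exp(−0.08599) = 0.9176.
C = 0.9285 × 0.9176 = 0.852 kg/m³.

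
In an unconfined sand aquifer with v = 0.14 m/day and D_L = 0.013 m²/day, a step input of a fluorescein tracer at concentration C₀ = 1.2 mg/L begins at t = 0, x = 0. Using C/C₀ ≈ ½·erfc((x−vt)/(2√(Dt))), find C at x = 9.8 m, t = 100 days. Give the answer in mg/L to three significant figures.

1.19 mg/L

For a continuous step input, C/C₀ ≈ ½·erfc((x−vt)/(2√(Dt))).
vt = 0.14 × 100 = 14 m and 2√(Dt) = 2√(0.013 × 100) = 2.280 m.
Argument (x−vt)/(2√(Dt)) = (9.8 − 14)/2.280 = -1.842; ½·erfc(-1.842) = 0.9954.
C = 1.2 × 0.9954 = 1.19 mg/L.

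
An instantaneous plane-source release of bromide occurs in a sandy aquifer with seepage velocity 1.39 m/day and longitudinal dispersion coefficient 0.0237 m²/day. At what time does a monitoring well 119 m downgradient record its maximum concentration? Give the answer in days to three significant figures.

85.6 days

For the 1D instantaneous-source solution, setting ∂C/∂t = 0 at fixed x gives v²t² + 2Dt − x² = 0, so t = (√(D² + v²x²) − D)/v².
√(D² + v²x²) = √(0.0237² + 1.39² × 119²) = 165.4; v² = 1.9321.
t = (165.4 − 0.0237)/1.9321 = 85.6 days (vs. the pure-advection estimate x/v = 85.6 d).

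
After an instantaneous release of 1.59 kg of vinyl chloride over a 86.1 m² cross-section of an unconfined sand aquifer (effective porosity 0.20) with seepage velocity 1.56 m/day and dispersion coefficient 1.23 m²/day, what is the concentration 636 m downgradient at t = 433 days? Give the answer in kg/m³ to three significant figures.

0.000543 kg/m³

For an instantaneous plane source, C(x,t) = M/(n_e·A·√(4πDt)) · exp(−(x−vt)²/(4Dt)), with n_e·A the pore (flow) area.
Plume center vt = 1.56 × 433 = 675.48 m, so the well at 636 m is 39.48 m upgradient of the peak.
√(4πDt) = 81.81 m, giving peak height M/(n_e·A·√(4πDt)) = 1.59/(0.20 × 86.1 × 81.81) = 0.001129 kg/m³.
(x−vt)²/(4Dt) = (-39.48)²/(4 × 1.23 × 433) = 0.7316; exp(−0.7316) = 0.4811.
C = 0.001129 × 0.4811 = 0.000543 kg/m³.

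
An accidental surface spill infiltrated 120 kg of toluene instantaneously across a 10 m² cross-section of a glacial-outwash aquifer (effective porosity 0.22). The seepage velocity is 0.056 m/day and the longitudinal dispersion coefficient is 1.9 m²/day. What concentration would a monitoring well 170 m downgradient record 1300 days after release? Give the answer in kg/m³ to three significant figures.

For an instantaneous plane source, C(x,t) = M/(n_e·A·√(4πDt)) · exp(−(x−vt)²/(4Dt)), with n_e·A the pore (flow) area.
Plume center vt = 0.056 × 1300 = 72.8 m, so the well at 170 m is 97.2 m downgradient of the peak.
√(4πDt) = 176.2 m, giving peak height M/(n_e·A·√(4πDt)) = 120/(0.22 × 10 × 176.2) = 0.3096 kg/m³.
(x−vt)²/(4Dt) = (97.2)²/(4 × 1.9 × 1300) = 0.9563; exp(−0.9563) = 0.3843.
C = 0.3096 × 0.3843 = 0.119 kg/m³.

0.119 kg/m³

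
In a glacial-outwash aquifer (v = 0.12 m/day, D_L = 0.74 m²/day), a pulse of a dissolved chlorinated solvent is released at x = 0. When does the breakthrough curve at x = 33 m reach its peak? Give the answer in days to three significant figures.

228 days

For the 1D instantaneous-source solution, setting ∂C/∂t = 0 at fixed x gives v²t² + 2Dt − x² = 0, so t = (√(D² + v²x²) − D)/v².
√(D² + v²x²) = √(0.74² + 0.12² × 33²) = 4.029; v² = 0.0144.
t = (4.029 − 0.74)/0.0144 = 228 days (vs. the pure-advection estimate x/v = 275 d).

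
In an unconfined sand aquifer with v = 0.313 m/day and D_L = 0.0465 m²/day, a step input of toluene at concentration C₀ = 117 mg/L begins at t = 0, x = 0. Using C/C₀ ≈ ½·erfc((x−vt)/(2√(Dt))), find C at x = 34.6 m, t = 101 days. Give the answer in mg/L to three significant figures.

19.3 mg/L

For a continuous step input, C/C₀ ≈ ½·erfc((x−vt)/(2√(Dt))).
vt = 0.313 × 101 = 31.613 m and 2√(Dt) = 2√(0.0465 × 101) = 4.334 m.
Argument (x−vt)/(2√(Dt)) = (34.6 − 31.613)/4.334 = 0.6892; ½·erfc(0.6892) = 0.1649.
C = 117 × 0.1649 = 19.3 mg/L.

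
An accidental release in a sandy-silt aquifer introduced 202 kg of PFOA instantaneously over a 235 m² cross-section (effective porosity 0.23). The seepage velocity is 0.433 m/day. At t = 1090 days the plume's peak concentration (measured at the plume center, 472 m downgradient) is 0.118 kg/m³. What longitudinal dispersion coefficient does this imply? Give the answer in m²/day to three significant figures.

At the plume center C_max = M/(n_e·A·√(4πDt)), so D = M²/(4πt·(n_e·A·C_max)²).
n_e·A·C_max = 0.23 × 235 × 0.118 = 6.378 kg/m.
D = 202²/(4π × 1090 × 6.378²) = 0.0732 m²/day.

0.0732 m²/day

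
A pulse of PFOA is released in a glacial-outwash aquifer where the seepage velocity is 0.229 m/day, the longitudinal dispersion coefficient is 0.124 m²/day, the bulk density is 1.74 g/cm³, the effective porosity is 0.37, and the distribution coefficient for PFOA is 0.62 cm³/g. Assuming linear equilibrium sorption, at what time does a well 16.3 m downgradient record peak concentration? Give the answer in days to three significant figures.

270 days

Retardation factor R = 1 + ρ_b·K_d/n = 1 + 1.74 × 0.62/0.37 = 3.916.
Sorption retards both mechanisms: v_R = v/R = 0.05848 m/day, D_R = D/R = 0.03166 m²/day.
Peak time from v_R²t² + 2D_R t − x² = 0: t = (√(D_R² + v_R²x²) − D_R)/v_R².
√(D_R² + v_R²x²) = √(0.03166² + 0.05848² × 16.3²) = 0.9537; v_R² = 0.003420.
t = (0.9537 − 0.03166)/0.003420 = 270 days.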